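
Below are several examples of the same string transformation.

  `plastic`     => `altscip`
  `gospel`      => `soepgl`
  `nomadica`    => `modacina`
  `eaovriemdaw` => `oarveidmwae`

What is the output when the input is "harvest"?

The transformation: move the first character to the end, then swap each adjacent pair of characters (1↔2, 3↔4, ...).
"harvest" → "raevtsh".

raevtsh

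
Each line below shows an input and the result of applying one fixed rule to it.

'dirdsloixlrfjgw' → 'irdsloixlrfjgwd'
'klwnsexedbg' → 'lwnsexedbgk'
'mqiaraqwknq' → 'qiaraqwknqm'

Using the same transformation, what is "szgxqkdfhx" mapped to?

zgxqkdfhxs

The transformation: move the first character to the end.
On "szgxqkdfhx" that produces "zgxqkdfhxs".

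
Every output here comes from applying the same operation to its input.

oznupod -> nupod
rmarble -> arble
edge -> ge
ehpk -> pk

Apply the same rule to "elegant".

egant

What's happening: delete the first 2 characters.
On "elegant" that produces "egant".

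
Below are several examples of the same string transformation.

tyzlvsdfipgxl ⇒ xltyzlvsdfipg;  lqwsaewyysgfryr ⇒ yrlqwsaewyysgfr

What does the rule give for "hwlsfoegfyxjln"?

The rule is to move the last 2 characters to the front (rotate right by 2).
"hwlsfoegfyxjln" → "lnhwlsfoegfyxj".

lnhwlsfoegfyxj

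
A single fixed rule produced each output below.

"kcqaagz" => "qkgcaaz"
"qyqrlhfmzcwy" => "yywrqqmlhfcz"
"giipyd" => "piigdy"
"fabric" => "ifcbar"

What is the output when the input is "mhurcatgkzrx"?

xutrrmkhgcaz

The pattern: sort the characters into reverse alphabetical order, then move the first character to the end.
For "mhurcatgkzrx" the result is "xutrrmkhgcaz".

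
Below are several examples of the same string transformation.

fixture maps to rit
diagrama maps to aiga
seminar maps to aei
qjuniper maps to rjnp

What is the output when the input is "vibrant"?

What's happening: keep every other character starting from the second (positions 2nd, 4th, 6th, ...), then move the last character to the front.
Applying both steps to "vibrant": "irn", then "nir".

nir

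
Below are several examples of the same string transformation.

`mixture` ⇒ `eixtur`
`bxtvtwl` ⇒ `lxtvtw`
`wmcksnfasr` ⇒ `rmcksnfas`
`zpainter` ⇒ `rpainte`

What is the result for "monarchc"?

conarch

What's happening: delete the first character, then move the last character to the front.
Applying that to "monarchc" gives "conarch".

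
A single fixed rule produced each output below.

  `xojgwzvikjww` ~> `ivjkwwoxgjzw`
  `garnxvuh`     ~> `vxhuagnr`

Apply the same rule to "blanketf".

The rule is to swap each adjacent pair of characters (1↔2, 3↔4, ...), then swap the front and back halves of the string.
Starting from "blanketf": after the first operation, "lbnaekft"; after the second, "ekftlbna".

ekftlbna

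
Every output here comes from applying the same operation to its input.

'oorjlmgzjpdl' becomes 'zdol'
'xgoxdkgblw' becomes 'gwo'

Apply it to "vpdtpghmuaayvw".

In each case the input is transformed by: swap the front and back halves of the string, then keep one character in every 3, starting at position 2 (positions 2nd, 5th, 8th, ...).
For "vpdtpghmuaayvw", step one produces "muaayvwvpdtpgh"; step two turns that into "uyvth".

uyvth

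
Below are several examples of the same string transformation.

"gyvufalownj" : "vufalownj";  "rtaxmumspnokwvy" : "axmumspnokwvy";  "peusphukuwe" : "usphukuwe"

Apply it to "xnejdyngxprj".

ejdyngxprj

In each case the input is transformed by: delete the first 2 characters.
So "xnejdyngxprj" becomes "ejdyngxprj".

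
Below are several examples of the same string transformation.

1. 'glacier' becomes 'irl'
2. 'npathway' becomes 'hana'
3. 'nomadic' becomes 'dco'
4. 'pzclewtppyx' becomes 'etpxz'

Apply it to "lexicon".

The pattern: move the first 3 characters to the end (rotate left by 3), then keep every other character starting from the second (positions 2nd, 4th, 6th, ...).
For "lexicon", step one produces "iconlex"; step two turns that into "cne".

cne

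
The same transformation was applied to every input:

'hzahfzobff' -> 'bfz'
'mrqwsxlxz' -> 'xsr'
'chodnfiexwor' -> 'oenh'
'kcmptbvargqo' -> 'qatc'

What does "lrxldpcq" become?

qdr

The transformation: keep one character in every 3, starting at position 2 (positions 2nd, 5th, 8th, ...), then reverse the string.
Applying both steps to "lrxldpcq": "rdq", then "qdr".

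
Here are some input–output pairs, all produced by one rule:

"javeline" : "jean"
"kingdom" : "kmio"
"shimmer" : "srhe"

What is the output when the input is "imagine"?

The rule is to take characters alternately from the front and the back (1st, last, 2nd, 2nd-last, ...), then keep only the first 4 characters.
So "imagine" becomes "iemn".

iemn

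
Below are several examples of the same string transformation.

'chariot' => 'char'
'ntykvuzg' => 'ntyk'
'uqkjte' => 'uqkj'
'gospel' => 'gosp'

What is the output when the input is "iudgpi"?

Each output is the input with this applied: keep only the first 4 characters.
Applying that to "iudgpi" gives "iudg".

iudg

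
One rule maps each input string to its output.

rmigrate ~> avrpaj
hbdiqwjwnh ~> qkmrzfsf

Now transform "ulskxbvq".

The pattern: shift every letter 9 places forward in the alphabet (wrapping around), then delete the last 2 characters.
Applying both steps to "ulskxbvq": "dubtgkez", then "dubtgk".

dubtgk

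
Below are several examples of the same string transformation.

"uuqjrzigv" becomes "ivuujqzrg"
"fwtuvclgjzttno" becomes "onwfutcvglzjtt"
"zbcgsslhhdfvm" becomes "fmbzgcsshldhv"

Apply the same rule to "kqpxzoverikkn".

knqkxpozevirk

Each output is the input with this applied: swap each adjacent pair of characters (1↔2, 3↔4, ...), then move the last 2 characters to the front (rotate right by 2).
Doing the same to "kqpxzoverikkn": "knqkxpozevirk".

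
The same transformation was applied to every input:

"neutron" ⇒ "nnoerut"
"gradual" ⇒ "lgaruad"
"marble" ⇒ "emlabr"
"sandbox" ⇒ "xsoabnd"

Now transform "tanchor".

The transformation: reverse the string, then take characters alternately from the front and the back (1st, last, 2nd, 2nd-last, ...).
For "tanchor", step one produces "rohcnat"; step two turns that into "rtoahnc".

rtoahnc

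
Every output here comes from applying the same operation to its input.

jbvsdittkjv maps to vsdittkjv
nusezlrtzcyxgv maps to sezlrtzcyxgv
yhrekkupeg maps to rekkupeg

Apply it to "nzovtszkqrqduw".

ovtszkqrqduw

Looking at the pairs, the operation is to delete the first 2 characters.
"nzovtszkqrqduw" → "ovtszkqrqduw".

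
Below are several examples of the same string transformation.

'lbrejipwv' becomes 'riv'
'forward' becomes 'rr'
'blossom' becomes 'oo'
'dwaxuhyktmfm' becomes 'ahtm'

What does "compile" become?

The rule is to keep one character in every 3, starting at position 3 (positions 3rd, 6th, 9th, ...).
For "compile" the result is "ml".

ml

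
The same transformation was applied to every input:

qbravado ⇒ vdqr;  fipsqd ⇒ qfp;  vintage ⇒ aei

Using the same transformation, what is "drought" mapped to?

In each case the input is transformed by: move the first 3 characters to the end (rotate left by 3), then keep every other character starting from the second (positions 2nd, 4th, 6th, ...).
Applying that to "drought" gives "gtr".

gtr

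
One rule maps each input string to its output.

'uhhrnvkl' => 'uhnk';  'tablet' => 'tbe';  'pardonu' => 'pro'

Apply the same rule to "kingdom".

Rule — swap each adjacent pair of characters (1↔2, 3↔4, ...), then keep every other character starting from the second (positions 2nd, 4th, 6th, ...).
For "kingdom", step one produces "ikgnodm"; step two turns that into "knd".
(Check on "uhhrnvkl": → "hurhvnlk" → "uhnk" ✓)

knd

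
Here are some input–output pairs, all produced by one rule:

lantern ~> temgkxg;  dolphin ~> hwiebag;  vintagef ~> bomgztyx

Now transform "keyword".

The pattern: swap each adjacent pair of characters (1↔2, 3↔4, ...), then shift every letter 7 places backward in the alphabet (wrapping around).
Starting from "keyword": after the first operation, "ekwyrod"; after the second, "xdprkhw".

xdprkhw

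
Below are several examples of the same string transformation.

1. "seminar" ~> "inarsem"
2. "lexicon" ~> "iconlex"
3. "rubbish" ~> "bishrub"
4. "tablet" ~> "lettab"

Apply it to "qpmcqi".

The transformation: move the first 3 characters to the end (rotate left by 3).
So "qpmcqi" becomes "cqiqpm".

cqiqpm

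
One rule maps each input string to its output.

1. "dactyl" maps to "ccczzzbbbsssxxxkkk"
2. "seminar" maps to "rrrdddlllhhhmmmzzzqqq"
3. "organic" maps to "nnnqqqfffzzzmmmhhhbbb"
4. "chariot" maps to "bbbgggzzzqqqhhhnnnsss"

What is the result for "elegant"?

In each case the input is transformed by: shift every letter 1 place backward in the alphabet (wrapping around), then repeat every character 3 times.
For "elegant" the result is "dddkkkdddfffzzzmmmsss".

dddkkkdddfffzzzmmmsss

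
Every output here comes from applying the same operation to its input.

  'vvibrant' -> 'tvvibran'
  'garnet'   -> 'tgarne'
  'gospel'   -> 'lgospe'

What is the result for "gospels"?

sgospel

The pattern: move the last character to the front.
So "gospels" becomes "sgospel".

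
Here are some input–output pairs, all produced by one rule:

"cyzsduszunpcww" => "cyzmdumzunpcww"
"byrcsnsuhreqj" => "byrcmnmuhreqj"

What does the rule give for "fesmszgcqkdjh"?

femmmzgcqkdjh

Rule — replace every "s" with "m".
For "fesmszgcqkdjh" the result is "femmmzgcqkdjh".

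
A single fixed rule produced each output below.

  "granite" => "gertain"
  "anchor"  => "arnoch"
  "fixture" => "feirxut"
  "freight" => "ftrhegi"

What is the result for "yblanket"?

ytbelkan

What's happening: take characters alternately from the front and the back (1st, last, 2nd, 2nd-last, ...).
For "yblanket" the result is "ytbelkan".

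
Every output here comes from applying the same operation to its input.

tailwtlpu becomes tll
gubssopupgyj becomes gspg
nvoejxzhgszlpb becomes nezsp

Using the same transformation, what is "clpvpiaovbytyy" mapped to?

Looking at the pairs, the operation is to keep one character in every 3, starting at position 1 (positions 1st, 4th, 7th, ...).
"clpvpiaovbytyy" → "cvaby".

cvaby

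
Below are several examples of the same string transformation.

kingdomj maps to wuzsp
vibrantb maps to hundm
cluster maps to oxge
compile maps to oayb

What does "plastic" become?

bxme

What's happening: shift every letter 12 places forward in the alphabet (wrapping around), then delete the last 3 characters.
On "plastic": the first step gives "bxmefuo", and the second then gives "bxme".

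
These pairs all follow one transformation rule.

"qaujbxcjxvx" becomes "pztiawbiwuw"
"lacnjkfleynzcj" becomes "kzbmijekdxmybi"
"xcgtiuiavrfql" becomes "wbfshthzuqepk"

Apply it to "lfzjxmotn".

What's happening: shift every letter 1 place backward in the alphabet (wrapping around).
"lfzjxmotn" → "keyiwlnsm".

keyiwlnsm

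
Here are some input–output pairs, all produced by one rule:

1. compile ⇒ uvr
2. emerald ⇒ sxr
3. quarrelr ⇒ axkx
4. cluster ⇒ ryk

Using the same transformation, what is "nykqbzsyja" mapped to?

Each output is the input with this applied: keep every other character starting from the second (positions 2nd, 4th, 6th, ...), then shift every letter 6 places forward in the alphabet (wrapping around).
Doing the same to "nykqbzsyja": "ewfeg".
(Check on "compile": → "opl" → "uvr" ✓)

ewfeg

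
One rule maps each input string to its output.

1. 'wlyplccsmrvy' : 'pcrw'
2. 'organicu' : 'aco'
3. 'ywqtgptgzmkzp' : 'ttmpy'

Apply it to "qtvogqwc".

owq

In each case the input is transformed by: keep one character in every 3, starting at position 1 (positions 1st, 4th, 7th, ...), then move the first character to the end.
Applying both steps to "qtvogqwc": "qow", then "owq".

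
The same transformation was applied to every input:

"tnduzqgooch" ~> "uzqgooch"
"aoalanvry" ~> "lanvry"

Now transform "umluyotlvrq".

The rule is to delete the first 3 characters.
"umluyotlvrq" → "uyotlvrq".

uyotlvrq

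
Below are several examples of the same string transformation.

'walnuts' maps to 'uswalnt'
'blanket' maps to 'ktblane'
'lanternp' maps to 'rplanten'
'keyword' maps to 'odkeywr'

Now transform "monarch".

What's happening: move the last 2 characters to the front (rotate right by 2), then swap the first and last characters.
Applying that to "monarch" gives "rhmonac".

rhmonac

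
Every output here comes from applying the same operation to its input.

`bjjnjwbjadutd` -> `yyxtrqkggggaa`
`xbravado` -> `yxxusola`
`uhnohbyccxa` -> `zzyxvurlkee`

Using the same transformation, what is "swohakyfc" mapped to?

zxvtplhec

The transformation: shift every letter 3 places backward in the alphabet (wrapping around), then sort the characters into reverse alphabetical order.
For "swohakyfc" the result is "zxvtplhec".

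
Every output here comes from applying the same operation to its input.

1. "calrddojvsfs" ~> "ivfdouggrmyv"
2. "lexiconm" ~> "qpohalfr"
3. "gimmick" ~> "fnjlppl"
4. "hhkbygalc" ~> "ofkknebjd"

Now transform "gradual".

dojudgx

Rule — move the last 2 characters to the front (rotate right by 2), then shift every letter 3 places forward in the alphabet (wrapping around).
For "gradual", step one produces "algradu"; step two turns that into "dojudgx".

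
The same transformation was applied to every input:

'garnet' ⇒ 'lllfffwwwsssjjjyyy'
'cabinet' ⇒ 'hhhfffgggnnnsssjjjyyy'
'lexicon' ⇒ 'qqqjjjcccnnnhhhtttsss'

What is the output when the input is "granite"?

Rule — shift every letter 5 places forward in the alphabet (wrapping around), then repeat every character 3 times.
For "granite", step one produces "lwfsnyj"; step two turns that into "lllwwwfffsssnnnyyyjjj".

lllwwwfffsssnnnyyyjjj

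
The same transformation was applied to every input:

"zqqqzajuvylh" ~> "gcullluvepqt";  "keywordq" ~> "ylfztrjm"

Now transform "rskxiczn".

The pattern: shift every letter 5 places backward in the alphabet (wrapping around), then move the last 2 characters to the front (rotate right by 2).
"rskxiczn" → "mnfsdxui" → "uimnfsdx".

uimnfsdx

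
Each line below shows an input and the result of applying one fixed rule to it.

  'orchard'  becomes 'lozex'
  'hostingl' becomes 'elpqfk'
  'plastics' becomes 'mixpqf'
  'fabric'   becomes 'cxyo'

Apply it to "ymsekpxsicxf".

vjpbhmupfz

Rule — delete the last 2 characters, then shift every letter 3 places backward in the alphabet (wrapping around).
Working it through for "ymsekpxsicxf": intermediate "ymsekpxsic", final "vjpbhmupfz".
(Check on "plastics": → "plasti" → "mixpqf" ✓)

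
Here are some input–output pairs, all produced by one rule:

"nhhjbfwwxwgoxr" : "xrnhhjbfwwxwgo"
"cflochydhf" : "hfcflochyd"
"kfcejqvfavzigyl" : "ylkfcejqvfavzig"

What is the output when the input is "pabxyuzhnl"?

nlpabxyuzh

What's happening: move the last 2 characters to the front (rotate right by 2).
For "pabxyuzhnl" the result is "nlpabxyuzh".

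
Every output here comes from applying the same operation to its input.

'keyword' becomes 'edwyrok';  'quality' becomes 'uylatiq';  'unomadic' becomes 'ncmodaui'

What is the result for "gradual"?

rldaaug

Each output is the input with this applied: swap the first and last characters, then swap each adjacent pair of characters (1↔2, 3↔4, ...).
"gradual" → "lraduag" → "rldaaug".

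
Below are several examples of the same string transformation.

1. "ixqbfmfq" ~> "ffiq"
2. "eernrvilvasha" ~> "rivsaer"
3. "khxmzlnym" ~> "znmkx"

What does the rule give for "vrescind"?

cnve

Looking at the pairs, the operation is to keep every other character starting from the first (positions 1st, 3rd, 5th, ...), then move the first 2 characters to the end (rotate left by 2).
Doing the same to "vrescind": "cnve".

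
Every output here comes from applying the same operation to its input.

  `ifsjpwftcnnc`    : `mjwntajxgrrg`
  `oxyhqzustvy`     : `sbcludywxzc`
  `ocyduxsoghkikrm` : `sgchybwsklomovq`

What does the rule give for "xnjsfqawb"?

In each case the input is transformed by: shift every letter 4 places forward in the alphabet (wrapping around).
Doing the same to "xnjsfqawb": "brnwjueaf".

brnwjueaf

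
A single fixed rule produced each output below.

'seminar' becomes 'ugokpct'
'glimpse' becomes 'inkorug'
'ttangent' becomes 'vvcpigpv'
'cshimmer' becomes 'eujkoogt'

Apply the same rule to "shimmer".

ujkoogt

Looking at the pairs, the operation is to shift every letter 2 places forward in the alphabet (wrapping around).
"shimmer" → "ujkoogt".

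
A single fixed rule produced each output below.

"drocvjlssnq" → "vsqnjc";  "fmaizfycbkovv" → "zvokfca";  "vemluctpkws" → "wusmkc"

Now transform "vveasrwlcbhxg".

Looking at the pairs, the operation is to sort the characters into reverse alphabetical order, then keep every other character starting from the first (positions 1st, 3rd, 5th, ...).
On "vveasrwlcbhxg": the first step gives "xwvvsrlhgecba", and the second then gives "xvslgca".

xvslgca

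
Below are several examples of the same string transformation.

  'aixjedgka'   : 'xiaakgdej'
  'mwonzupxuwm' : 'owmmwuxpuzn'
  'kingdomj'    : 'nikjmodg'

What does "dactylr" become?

cadrlyt

In each case the input is transformed by: reverse the string, then move the last 3 characters to the front (rotate right by 3).
Starting from "dactylr": after the first operation, "rlytcad"; after the second, "cadrlyt".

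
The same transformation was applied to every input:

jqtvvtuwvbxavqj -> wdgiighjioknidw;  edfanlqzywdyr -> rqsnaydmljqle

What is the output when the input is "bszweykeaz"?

What's happening: shift every letter 13 places forward in the alphabet (wrapping around) — i.e. ROT13.
So "bszweykeaz" becomes "ofmjrlxrnm".

ofmjrlxrnm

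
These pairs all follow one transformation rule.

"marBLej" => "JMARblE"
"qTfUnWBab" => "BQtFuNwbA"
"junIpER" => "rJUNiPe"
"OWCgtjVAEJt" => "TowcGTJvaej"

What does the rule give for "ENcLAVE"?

eenClav

The pattern: flip the case of every letter, then move the last character to the front.
Applying both steps to "ENcLAVE": "enClave", then "eenClav".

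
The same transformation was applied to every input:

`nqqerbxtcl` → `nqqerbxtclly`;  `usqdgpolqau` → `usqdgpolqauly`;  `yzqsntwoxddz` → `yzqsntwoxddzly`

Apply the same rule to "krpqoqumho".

krpqoqumholy

Each output is the input with this applied: append "ly".
"krpqoqumho" → "krpqoqumholy".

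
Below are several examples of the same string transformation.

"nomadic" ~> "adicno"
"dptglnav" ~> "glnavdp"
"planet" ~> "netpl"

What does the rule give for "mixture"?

The rule is to move the first 3 characters to the end (rotate left by 3), then delete the last character.
Applying that to "mixture" gives "turemi".
(Check on "nomadic": → "adicnom" → "adicno" ✓)

turemi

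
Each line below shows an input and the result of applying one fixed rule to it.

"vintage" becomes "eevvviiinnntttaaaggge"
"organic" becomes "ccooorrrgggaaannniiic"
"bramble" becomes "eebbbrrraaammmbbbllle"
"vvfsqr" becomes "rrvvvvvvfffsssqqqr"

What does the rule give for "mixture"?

eemmmiiixxxtttuuurrre

The pattern: repeat every character 3 times, then move the last 2 characters to the front (rotate right by 2).
Starting from "mixture": after the first operation, "mmmiiixxxtttuuurrreee"; after the second, "eemmmiiixxxtttuuurrre".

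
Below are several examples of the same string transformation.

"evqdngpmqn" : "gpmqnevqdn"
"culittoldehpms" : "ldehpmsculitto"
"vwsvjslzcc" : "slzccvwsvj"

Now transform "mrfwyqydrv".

The pattern: swap the front and back halves of the string.
Applying that to "mrfwyqydrv" gives "qydrvmrfwy".

qydrvmrfwy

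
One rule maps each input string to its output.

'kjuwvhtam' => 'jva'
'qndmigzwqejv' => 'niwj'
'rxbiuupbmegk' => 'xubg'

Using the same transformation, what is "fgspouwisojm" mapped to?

In each case the input is transformed by: keep one character in every 3, starting at position 2 (positions 2nd, 5th, 8th, ...).
For "fgspouwisojm" the result is "goij".

goij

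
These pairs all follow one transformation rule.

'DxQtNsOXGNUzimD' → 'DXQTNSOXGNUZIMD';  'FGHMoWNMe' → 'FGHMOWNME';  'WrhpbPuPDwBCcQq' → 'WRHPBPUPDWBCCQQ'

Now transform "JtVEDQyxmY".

The rule is to convert every letter to uppercase.
Doing the same to "JtVEDQyxmY": "JTVEDQYXMY".

JTVEDQYXMY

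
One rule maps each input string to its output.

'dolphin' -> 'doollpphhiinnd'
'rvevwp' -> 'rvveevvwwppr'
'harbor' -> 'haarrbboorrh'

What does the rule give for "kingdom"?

kiinnggddoommk

Looking at the pairs, the operation is to double every character, then move the first character to the end.
For "kingdom" the result is "kiinnggddoommk".
(Check on "dolphin": → "ddoollpphhiinn" → "doollpphhiinnd" ✓)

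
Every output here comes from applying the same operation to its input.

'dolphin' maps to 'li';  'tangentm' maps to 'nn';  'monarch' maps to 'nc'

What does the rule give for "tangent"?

The rule is to keep one character in every 3, starting at position 3 (positions 3rd, 6th, 9th, ...).
"tangent" → "nn".

nn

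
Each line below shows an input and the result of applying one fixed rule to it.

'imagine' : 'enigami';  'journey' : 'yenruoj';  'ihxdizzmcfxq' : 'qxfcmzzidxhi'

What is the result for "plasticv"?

vcitsalp

Looking at the pairs, the operation is to reverse the string.
For "plasticv" the result is "vcitsalp".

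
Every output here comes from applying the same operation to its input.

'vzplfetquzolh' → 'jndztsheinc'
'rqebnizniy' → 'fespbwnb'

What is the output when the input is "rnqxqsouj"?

Looking at the pairs, the operation is to shift every letter 12 places backward in the alphabet (wrapping around), then delete the last 2 characters.
Working it through for "rnqxqsouj": intermediate "fbelegcix", final "fbelegc".
(Check on "vzplfetquzolh": → "jndztsheinczv" → "jndztsheinc" ✓)

fbelegc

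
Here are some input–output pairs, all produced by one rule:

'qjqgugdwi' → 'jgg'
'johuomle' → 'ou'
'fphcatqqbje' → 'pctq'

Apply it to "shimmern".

What's happening: delete the last 3 characters, then keep every other character starting from the second (positions 2nd, 4th, 6th, ...).
Applying both steps to "shimmern": "shimm", then "hm".

hm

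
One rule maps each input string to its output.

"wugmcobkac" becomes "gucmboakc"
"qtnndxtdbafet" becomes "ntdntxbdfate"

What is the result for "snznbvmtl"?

znbnmvlt

The rule is to delete the first character, then swap each adjacent pair of characters (1↔2, 3↔4, ...).
Starting from "snznbvmtl": after the first operation, "nznbvmtl"; after the second, "znbnmvlt".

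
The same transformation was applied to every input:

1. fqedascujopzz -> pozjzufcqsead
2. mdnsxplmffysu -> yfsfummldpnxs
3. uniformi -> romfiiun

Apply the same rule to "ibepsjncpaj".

What's happening: move the last 3 characters to the front (rotate right by 3), then take characters alternately from the front and the back (1st, last, 2nd, 2nd-last, ...).
"ibepsjncpaj" → "pcanjjisbpe".

pcanjjisbpe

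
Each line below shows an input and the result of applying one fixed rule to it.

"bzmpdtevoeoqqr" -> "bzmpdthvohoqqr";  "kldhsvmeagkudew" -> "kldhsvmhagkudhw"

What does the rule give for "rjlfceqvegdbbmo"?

Rule — replace every "e" with "h".
For "rjlfceqvegdbbmo" the result is "rjlfchqvhgdbbmo".

rjlfchqvhgdbbmo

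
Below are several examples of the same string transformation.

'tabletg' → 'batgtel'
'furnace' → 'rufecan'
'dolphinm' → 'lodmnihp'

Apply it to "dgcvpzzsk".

cgdkszzpv

The transformation: reverse the string, then move the last 3 characters to the front (rotate right by 3).
For "dgcvpzzsk", step one produces "kszzpvcgd"; step two turns that into "cgdkszzpv".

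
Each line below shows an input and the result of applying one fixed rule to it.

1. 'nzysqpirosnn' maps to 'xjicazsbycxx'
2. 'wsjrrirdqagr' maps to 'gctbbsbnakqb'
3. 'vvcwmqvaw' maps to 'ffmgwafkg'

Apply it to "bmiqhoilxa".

The transformation: shift every letter 10 places forward in the alphabet (wrapping around).
Applying that to "bmiqhoilxa" gives "lwsarysvhk".

lwsarysvhk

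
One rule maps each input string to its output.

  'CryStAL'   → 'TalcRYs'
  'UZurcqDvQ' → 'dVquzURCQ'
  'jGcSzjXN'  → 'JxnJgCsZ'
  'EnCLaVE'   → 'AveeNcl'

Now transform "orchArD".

What's happening: move the last 3 characters to the front (rotate right by 3), then flip the case of every letter.
Applying both steps to "orchArD": "ArDorch", then "aRdORCH".

aRdORCH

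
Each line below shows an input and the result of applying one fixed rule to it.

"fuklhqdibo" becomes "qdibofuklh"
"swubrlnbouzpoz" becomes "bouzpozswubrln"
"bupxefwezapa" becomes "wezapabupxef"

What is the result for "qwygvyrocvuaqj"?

Rule — swap the front and back halves of the string.
For "qwygvyrocvuaqj" the result is "ocvuaqjqwygvyr".

ocvuaqjqwygvyr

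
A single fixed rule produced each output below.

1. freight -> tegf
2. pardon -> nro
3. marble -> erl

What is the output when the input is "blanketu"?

uakt

Looking at the pairs, the operation is to swap the first and last characters, then keep every other character starting from the first (positions 1st, 3rd, 5th, ...).
Starting from "blanketu": after the first operation, "ulanketb"; after the second, "uakt".
(Check on "freight": → "treighf" → "tegf" ✓)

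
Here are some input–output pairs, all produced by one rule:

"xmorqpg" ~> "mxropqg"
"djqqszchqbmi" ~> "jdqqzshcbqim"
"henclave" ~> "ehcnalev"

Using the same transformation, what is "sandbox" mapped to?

asdnobx

Looking at the pairs, the operation is to swap each adjacent pair of characters (1↔2, 3↔4, ...).
"sandbox" → "asdnobx".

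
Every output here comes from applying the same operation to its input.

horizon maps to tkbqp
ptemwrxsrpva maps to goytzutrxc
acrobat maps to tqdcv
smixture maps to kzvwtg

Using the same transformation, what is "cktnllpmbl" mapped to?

vpnnrodn

Each output is the input with this applied: delete the first 2 characters, then shift every letter 2 places forward in the alphabet (wrapping around).
Applying that to "cktnllpmbl" gives "vpnnrodn".
(Check on "horizon": → "rizon" → "tkbqp" ✓)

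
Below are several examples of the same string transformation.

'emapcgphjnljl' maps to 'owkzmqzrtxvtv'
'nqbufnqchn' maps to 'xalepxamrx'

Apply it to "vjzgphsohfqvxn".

ftjqzrcyrpafhx

Rule — shift every letter 10 places forward in the alphabet (wrapping around).
Doing the same to "vjzgphsohfqvxn": "ftjqzrcyrpafhx".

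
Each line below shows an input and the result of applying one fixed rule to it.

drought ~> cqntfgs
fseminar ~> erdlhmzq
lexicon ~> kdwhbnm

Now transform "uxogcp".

Each output is the input with this applied: shift every letter 1 place backward in the alphabet (wrapping around).
"uxogcp" → "twnfbo".

twnfbo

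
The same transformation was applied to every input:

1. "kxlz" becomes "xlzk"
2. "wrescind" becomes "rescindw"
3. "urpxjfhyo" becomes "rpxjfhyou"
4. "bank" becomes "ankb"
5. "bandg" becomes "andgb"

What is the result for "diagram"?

The pattern: move the first character to the end.
Doing the same to "diagram": "iagramd".

iagramd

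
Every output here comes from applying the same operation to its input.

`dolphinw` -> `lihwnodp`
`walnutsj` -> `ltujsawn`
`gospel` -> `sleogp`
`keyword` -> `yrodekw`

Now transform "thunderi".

uedirhtn

In each case the input is transformed by: swap each adjacent pair of characters (1↔2, 3↔4, ...), then move the first 3 characters to the end (rotate left by 3).
Starting from "thunderi": after the first operation, "htnuedir"; after the second, "uedirhtn".
(Check on "keyword": → "ekwyrod" → "yrodekw" ✓)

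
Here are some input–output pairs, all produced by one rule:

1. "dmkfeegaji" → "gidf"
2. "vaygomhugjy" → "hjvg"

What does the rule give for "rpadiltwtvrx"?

tvrd

Looking at the pairs, the operation is to keep one character in every 3, starting at position 1 (positions 1st, 4th, 7th, ...), then swap the front and back halves of the string.
Working it through for "rpadiltwtvrx": intermediate "rdtv", final "tvrd".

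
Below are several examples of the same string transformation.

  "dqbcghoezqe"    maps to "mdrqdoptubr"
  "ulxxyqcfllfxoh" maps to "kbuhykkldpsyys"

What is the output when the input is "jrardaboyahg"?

The rule is to move the last 3 characters to the front (rotate right by 3), then shift every letter 13 places forward in the alphabet (wrapping around) — i.e. ROT13.
Applying both steps to "jrardaboyahg": "ahgjrardaboy", then "nutweneqnobl".

nutweneqnobl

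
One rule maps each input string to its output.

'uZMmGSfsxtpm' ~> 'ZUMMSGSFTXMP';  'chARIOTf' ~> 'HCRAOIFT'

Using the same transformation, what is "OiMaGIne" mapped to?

What's happening: swap each adjacent pair of characters (1↔2, 3↔4, ...), then convert every letter to uppercase.
Working it through for "OiMaGIne": intermediate "iOaMIGen", final "IOAMIGEN".

IOAMIGEN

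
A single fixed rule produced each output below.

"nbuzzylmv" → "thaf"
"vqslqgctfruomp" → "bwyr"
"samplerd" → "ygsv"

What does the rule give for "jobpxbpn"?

puhv

In each case the input is transformed by: shift every letter 6 places forward in the alphabet (wrapping around), then keep only the first 4 characters.
"jobpxbpn" → "puhvdhvt" → "puhv".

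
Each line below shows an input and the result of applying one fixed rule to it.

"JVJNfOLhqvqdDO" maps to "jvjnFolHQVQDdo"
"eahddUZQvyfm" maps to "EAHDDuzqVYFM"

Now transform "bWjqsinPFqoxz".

BwJQSINpfQOXZ

Each output is the input with this applied: flip the case of every letter.
Doing the same to "bWjqsinPFqoxz": "BwJQSINpfQOXZ".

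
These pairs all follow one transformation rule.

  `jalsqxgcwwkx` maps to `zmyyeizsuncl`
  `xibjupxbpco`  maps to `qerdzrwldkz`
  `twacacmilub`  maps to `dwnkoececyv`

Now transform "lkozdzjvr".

txlbfbqmn

Looking at the pairs, the operation is to shift every letter 2 places forward in the alphabet (wrapping around), then reverse the string.
Applying that to "lkozdzjvr" gives "txlbfbqmn".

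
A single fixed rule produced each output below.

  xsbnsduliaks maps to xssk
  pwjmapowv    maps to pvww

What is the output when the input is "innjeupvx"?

ixnv

The rule is to take characters alternately from the front and the back (1st, last, 2nd, 2nd-last, ...), then keep only the first 4 characters.
Applying that to "innjeupvx" gives "ixnv".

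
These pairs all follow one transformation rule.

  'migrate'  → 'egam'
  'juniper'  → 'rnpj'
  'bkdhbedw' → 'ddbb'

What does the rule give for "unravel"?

lrvu

The transformation: keep every other character starting from the first (positions 1st, 3rd, 5th, ...), then swap the first and last characters.
Starting from "unravel": after the first operation, "urvl"; after the second, "lrvu".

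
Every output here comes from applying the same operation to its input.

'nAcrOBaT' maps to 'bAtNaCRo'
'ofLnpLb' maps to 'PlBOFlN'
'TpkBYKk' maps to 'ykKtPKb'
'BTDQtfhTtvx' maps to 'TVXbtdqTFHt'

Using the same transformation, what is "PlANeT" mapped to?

nEtpLa

In each case the input is transformed by: move the last 3 characters to the front (rotate right by 3), then flip the case of every letter.
"PlANeT" → "NeTPlA" → "nEtpLa".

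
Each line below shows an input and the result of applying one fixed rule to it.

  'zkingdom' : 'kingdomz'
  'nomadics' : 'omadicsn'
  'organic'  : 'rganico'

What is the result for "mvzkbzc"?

vzkbzcm

What's happening: move the first character to the end.
For "mvzkbzc" the result is "vzkbzcm".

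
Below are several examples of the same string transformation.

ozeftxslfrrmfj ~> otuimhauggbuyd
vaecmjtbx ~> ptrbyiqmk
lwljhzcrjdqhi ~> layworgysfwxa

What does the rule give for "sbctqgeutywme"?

qrifvtjinlbth

The pattern: move the first character to the end, then shift every letter 11 places backward in the alphabet (wrapping around).
"sbctqgeutywme" → "bctqgeutywmes" → "qrifvtjinlbth".
(Check on "ozeftxslfrrmfj": → "zeftxslfrrmfjo" → "otuimhauggbuyd" ✓)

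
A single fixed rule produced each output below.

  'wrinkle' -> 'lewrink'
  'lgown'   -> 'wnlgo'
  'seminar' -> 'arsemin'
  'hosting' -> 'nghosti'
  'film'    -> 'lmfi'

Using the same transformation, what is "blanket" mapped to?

Each output is the input with this applied: move the last 2 characters to the front (rotate right by 2).
So "blanket" becomes "etblank".

etblank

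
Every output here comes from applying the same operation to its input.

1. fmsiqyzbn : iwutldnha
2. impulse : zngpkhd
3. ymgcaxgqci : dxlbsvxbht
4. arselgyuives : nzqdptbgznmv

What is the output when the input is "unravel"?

Each output is the input with this applied: shift every letter 5 places backward in the alphabet (wrapping around), then reverse the string.
Applying both steps to "unravel": "pimvqzg", then "gzqvmip".

gzqvmip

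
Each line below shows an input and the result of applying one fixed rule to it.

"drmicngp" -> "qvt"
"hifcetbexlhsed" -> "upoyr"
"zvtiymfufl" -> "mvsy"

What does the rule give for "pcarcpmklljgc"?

cezyp

The transformation: keep one character in every 3, starting at position 1 (positions 1st, 4th, 7th, ...), then shift every letter 13 places forward in the alphabet (wrapping around) — i.e. ROT13.
For "pcarcpmklljgc", step one produces "prmlc"; step two turns that into "cezyp".
(Check on "zvtiymfufl": → "zifl" → "mvsy" ✓)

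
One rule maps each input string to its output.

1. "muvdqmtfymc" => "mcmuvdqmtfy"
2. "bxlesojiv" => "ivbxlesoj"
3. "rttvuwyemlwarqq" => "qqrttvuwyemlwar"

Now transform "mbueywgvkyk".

ykmbueywgvk

In each case the input is transformed by: move the last 2 characters to the front (rotate right by 2).
So "mbueywgvkyk" becomes "ykmbueywgvk".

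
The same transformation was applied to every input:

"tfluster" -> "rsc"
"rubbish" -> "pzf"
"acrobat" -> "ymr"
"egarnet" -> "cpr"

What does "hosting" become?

Looking at the pairs, the operation is to shift every letter 2 places backward in the alphabet (wrapping around), then keep one character in every 3, starting at position 1 (positions 1st, 4th, 7th, ...).
Doing the same to "hosting": "fre".
(Check on "tfluster": → "rdjsqrcp" → "rsc" ✓)

fre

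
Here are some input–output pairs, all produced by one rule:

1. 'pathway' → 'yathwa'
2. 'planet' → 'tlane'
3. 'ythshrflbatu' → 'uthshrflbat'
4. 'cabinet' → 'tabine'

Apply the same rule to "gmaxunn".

nmaxun

Each output is the input with this applied: delete the first character, then move the last character to the front.
For "gmaxunn", step one produces "maxunn"; step two turns that into "nmaxun".
(Check on "ythshrflbatu": → "thshrflbatu" → "uthshrflbat" ✓)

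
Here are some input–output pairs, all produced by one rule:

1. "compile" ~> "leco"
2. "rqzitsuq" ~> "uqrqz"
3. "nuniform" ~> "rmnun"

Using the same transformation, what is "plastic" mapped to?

The pattern: move the last 2 characters to the front (rotate right by 2), then delete the last 3 characters.
Working it through for "plastic": intermediate "icplast", final "icpl".
(Check on "nuniform": → "rmnunifo" → "rmnun" ✓)

icpl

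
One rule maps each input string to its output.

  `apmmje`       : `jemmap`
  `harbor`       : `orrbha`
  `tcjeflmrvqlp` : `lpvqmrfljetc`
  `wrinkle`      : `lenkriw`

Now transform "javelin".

inelavj

In each case the input is transformed by: reverse the string, then swap each adjacent pair of characters (1↔2, 3↔4, ...).
"javelin" → "nilevaj" → "inelavj".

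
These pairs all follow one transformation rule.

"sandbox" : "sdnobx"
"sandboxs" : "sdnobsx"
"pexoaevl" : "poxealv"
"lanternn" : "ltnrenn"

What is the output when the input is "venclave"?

Rule — swap each adjacent pair of characters (1↔2, 3↔4, ...), then delete the first character.
Starting from "venclave": after the first operation, "evcnalev"; after the second, "vcnalev".

vcnalev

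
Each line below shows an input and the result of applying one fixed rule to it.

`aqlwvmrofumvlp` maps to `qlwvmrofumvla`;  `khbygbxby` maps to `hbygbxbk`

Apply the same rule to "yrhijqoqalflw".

What's happening: delete the last character, then move the first character to the end.
Starting from "yrhijqoqalflw": after the first operation, "yrhijqoqalfl"; after the second, "rhijqoqalfly".

rhijqoqalfly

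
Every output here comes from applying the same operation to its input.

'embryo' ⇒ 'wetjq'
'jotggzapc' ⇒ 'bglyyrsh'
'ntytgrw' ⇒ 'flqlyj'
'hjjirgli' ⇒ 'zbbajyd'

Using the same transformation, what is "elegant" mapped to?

wdwysf

Rule — delete the last character, then shift every letter 8 places backward in the alphabet (wrapping around).
Starting from "elegant": after the first operation, "elegan"; after the second, "wdwysf".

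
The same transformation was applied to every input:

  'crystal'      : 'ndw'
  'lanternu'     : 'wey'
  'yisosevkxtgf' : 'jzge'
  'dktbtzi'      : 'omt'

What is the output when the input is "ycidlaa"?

jol

The transformation: shift every letter 11 places forward in the alphabet (wrapping around), then keep one character in every 3, starting at position 1 (positions 1st, 4th, 7th, ...).
For "ycidlaa" the result is "jol".
(Check on "yisosevkxtgf": → "jtdzdpgvierq" → "jzge" ✓)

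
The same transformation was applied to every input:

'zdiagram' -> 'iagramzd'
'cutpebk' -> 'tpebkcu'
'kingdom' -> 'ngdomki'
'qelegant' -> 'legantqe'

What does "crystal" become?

The transformation: move the first 2 characters to the end (rotate left by 2).
Applying that to "crystal" gives "ystalcr".

ystalcr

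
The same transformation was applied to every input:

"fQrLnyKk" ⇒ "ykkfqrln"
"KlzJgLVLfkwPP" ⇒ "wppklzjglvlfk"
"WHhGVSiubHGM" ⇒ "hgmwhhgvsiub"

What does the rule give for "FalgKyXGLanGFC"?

gfcfalgkyxglan

The pattern: move the last 3 characters to the front (rotate right by 3), then convert every letter to lowercase.
Applying both steps to "FalgKyXGLanGFC": "GFCFalgKyXGLan", then "gfcfalgkyxglan".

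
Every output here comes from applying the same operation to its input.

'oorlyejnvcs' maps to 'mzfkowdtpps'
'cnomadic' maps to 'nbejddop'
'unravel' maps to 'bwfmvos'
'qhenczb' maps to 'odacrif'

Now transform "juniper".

The transformation: move the first 3 characters to the end (rotate left by 3), then shift every letter 1 place forward in the alphabet (wrapping around).
For "juniper", step one produces "iperjun"; step two turns that into "jqfskvo".

jqfskvo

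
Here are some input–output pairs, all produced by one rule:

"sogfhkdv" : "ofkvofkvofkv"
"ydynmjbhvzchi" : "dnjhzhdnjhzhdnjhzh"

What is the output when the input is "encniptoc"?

In each case the input is transformed by: keep every other character starting from the second (positions 2nd, 4th, 6th, ...), then write the whole string 3 times in a row.
On "encniptoc": the first step gives "nnpo", and the second then gives "nnponnponnpo".

nnponnponnpo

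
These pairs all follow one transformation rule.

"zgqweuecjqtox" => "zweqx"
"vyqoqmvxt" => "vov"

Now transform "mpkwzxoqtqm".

Rule — keep one character in every 3, starting at position 1 (positions 1st, 4th, 7th, ...).
Applying that to "mpkwzxoqtqm" gives "mwoq".

mwoq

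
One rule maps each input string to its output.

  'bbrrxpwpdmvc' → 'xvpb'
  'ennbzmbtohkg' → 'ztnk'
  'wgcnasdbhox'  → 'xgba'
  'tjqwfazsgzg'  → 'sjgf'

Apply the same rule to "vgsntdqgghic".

Looking at the pairs, the operation is to keep one character in every 3, starting at position 2 (positions 2nd, 5th, 8th, ...), then sort the characters into reverse alphabetical order.
Working it through for "vgsntdqgghic": intermediate "gtgi", final "tigg".

tigg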